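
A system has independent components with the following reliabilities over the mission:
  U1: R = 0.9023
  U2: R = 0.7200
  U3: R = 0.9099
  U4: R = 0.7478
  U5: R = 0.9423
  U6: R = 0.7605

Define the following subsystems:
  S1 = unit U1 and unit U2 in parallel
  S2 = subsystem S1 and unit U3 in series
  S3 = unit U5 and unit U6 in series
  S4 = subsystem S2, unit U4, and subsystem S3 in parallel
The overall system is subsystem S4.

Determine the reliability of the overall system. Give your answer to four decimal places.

Parallel (U1 and U2): 1 − (1 − 0.902300)(1 − 0.720000) = 0.972644
Series ([0.972644] and U3): 0.972644 × 0.909900 = 0.885009
Series (U5 and U6): 0.942300 × 0.760500 = 0.716619
Parallel ([0.885009], U4, and [0.716619]): 1 − (1 − 0.885009)(1 − 0.747800)(1 − 0.716619) = 0.9918

0.9918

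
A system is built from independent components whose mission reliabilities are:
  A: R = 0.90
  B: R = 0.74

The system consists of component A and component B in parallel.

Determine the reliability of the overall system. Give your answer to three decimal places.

Parallel (A and B): 1 − (1 − 0.90000)(1 − 0.74000) = 0.974

0.974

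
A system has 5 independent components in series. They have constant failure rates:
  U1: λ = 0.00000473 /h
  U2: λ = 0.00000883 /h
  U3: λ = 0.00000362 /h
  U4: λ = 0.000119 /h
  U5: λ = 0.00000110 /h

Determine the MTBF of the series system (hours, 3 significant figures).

7280

Series of exponential components: λ_sys = Σ λ_i
λ_sys = 0.00000473 + 0.00000883 + 0.00000362 + 0.000119 + 0.00000110 = 1.3728e-04 /h
MTBF = 1 / λ_sys = 7280 h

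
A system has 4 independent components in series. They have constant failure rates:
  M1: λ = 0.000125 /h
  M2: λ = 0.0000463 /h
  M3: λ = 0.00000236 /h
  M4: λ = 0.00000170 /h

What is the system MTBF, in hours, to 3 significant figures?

5700

Series of exponential components: λ_sys = Σ λ_i
λ_sys = 0.000125 + 0.0000463 + 0.00000236 + 0.00000170 = 1.7536e-04 /h
MTBF = 1 / λ_sys = 5700 h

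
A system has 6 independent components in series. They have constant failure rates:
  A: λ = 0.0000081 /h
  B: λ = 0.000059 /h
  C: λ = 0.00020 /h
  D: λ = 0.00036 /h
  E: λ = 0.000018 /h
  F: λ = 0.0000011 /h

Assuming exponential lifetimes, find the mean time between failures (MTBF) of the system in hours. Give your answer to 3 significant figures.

Series of exponential components: λ_sys = Σ λ_i
λ_sys = 0.0000081 + 0.000059 + 0.00020 + 0.00036 + 0.000018 + 0.0000011 = 6.4620e-04 /h
MTBF = 1 / λ_sys = 1550 h

1550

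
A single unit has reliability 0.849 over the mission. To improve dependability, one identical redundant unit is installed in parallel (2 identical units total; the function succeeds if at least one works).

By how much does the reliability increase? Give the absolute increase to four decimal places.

0.1282

R_before = 0.849
R_after = 1 − (1 − 0.849)^2 = 0.9772
ΔR = 0.9772 − 0.849 = 0.1282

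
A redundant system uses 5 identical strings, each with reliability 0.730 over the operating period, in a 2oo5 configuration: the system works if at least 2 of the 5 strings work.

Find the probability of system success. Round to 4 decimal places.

0.9792

R = Σ_{i=2}^{5} C(5,i) p^i (1−p)^{5−i} with p = 0.730
C(5,2)·0.730^2·0.270^3 = 0.104891
C(5,3)·0.730^3·0.270^2 = 0.283593
C(5,4)·0.730^4·0.270^1 = 0.383376
C(5,5)·0.730^5·0.270^0 = 0.207307
Sum = 0.9792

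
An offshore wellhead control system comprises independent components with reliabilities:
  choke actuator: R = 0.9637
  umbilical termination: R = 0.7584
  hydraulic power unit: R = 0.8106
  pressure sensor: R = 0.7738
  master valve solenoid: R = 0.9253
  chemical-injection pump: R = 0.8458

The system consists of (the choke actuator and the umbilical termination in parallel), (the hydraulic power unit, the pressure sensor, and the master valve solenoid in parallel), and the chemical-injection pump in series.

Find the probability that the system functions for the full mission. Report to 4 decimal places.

Parallel (choke actuator and umbilical termination): 1 − (1 − 0.963700)(1 − 0.758400) = 0.991230
Parallel (hydraulic power unit, pressure sensor, and master valve solenoid): 1 − (1 − 0.810600)(1 − 0.773800)(1 − 0.925300) = 0.996800
Series ([0.991230], [0.996800], and chemical-injection pump): 0.991230 × 0.996800 × 0.845800 = 0.8357

0.8357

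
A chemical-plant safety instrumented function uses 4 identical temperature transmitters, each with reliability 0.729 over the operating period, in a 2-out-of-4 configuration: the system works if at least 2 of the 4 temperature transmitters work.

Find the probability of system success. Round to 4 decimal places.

0.9366

R = Σ_{i=2}^{4} C(4,i) p^i (1−p)^{4−i} with p = 0.729
C(4,2)·0.729^2·0.271^2 = 0.234177
C(4,3)·0.729^3·0.271^1 = 0.419964
C(4,4)·0.729^4·0.271^0 = 0.282430
Sum = 0.9366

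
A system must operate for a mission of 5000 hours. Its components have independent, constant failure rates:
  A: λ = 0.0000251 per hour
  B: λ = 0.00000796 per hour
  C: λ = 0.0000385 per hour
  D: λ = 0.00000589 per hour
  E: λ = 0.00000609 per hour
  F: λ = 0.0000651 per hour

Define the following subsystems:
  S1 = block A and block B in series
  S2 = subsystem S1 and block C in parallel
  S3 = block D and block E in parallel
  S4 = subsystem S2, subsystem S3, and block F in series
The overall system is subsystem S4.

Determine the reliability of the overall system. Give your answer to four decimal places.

0.7023

R(A) = exp(−0.0000251 × 5000) = 0.882056
R(B) = exp(−0.00000796 × 5000) = 0.960982
R(C) = exp(−0.0000385 × 5000) = 0.824894
R(D) = exp(−0.00000589 × 5000) = 0.970979
R(E) = exp(−0.00000609 × 5000) = 0.970009
R(F) = exp(−0.0000651 × 5000) = 0.722166
Series (A and B): 0.882056 × 0.960982 = 0.847640
Parallel ([0.847640] and C): 1 − (1 − 0.847640)(1 − 0.824894) = 0.973321
Parallel (D and E): 1 − (1 − 0.970979)(1 − 0.970009) = 0.999130
Series ([0.973321], [0.999130], and F): 0.973321 × 0.999130 × 0.722166 = 0.7023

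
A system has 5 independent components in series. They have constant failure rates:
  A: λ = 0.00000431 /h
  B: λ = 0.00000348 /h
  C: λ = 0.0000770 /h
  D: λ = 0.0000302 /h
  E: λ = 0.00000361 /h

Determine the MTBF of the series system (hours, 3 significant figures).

Series of exponential components: λ_sys = Σ λ_i
λ_sys = 0.00000431 + 0.00000348 + 0.0000770 + 0.0000302 + 0.00000361 = 1.1860e-04 /h
MTBF = 1 / λ_sys = 8430 h

8430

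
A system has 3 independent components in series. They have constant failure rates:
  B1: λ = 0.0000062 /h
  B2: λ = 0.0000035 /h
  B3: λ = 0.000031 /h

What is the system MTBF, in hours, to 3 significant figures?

24600

Series of exponential components: λ_sys = Σ λ_i
λ_sys = 0.0000062 + 0.0000035 + 0.000031 = 4.0700e-05 /h
MTBF = 1 / λ_sys = 24600 h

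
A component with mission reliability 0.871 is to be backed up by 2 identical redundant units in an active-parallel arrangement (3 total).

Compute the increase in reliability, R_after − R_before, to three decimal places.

R_before = 0.871
R_after = 1 − (1 − 0.871)^3 = 0.998
ΔR = 0.998 − 0.871 = 0.127

0.127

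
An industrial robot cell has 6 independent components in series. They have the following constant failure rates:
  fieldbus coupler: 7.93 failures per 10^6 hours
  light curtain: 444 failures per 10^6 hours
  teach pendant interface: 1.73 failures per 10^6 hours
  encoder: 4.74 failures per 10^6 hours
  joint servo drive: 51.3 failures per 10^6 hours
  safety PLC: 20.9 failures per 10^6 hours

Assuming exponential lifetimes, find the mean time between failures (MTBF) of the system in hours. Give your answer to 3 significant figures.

Series of exponential components: λ_sys = Σ λ_i
λ_sys = 0.00000793 + 0.000444 + 0.00000173 + 0.00000474 + 0.0000513 + 0.0000209 = 5.3060e-04 /h
MTBF = 1 / λ_sys = 1880 h

1880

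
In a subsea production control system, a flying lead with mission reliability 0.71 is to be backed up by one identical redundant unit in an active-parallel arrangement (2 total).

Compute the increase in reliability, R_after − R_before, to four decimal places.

R_before = 0.71
R_after = 1 − (1 − 0.71)^2 = 0.9159
ΔR = 0.9159 − 0.71 = 0.2059

0.2059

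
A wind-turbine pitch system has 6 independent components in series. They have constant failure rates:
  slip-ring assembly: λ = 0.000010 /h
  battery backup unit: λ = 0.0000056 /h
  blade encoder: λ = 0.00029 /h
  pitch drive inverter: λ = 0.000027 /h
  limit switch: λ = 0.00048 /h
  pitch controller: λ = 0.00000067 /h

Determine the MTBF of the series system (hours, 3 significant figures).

Series of exponential components: λ_sys = Σ λ_i
λ_sys = 0.000010 + 0.0000056 + 0.00029 + 0.000027 + 0.00048 + 0.00000067 = 8.1327e-04 /h
MTBF = 1 / λ_sys = 1230 h

1230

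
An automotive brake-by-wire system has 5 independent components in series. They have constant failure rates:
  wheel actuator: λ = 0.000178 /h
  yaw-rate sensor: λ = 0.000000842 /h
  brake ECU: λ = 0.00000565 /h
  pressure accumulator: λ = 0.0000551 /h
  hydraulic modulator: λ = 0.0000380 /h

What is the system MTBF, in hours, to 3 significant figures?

3600

Series of exponential components: λ_sys = Σ λ_i
λ_sys = 0.000178 + 0.000000842 + 0.00000565 + 0.0000551 + 0.0000380 = 2.7759e-04 /h
MTBF = 1 / λ_sys = 3600 h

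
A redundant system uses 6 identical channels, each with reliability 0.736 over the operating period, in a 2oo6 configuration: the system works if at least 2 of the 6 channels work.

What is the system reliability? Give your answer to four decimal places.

R = Σ_{i=2}^{6} C(6,i) p^i (1−p)^{6−i} with p = 0.736
C(6,2)·0.736^2·0.264^4 = 0.039470
C(6,3)·0.736^3·0.264^3 = 0.146715
C(6,4)·0.736^4·0.264^2 = 0.306768
C(6,5)·0.736^5·0.264^1 = 0.342093
C(6,6)·0.736^6·0.264^0 = 0.158952
Sum = 0.9940

0.9940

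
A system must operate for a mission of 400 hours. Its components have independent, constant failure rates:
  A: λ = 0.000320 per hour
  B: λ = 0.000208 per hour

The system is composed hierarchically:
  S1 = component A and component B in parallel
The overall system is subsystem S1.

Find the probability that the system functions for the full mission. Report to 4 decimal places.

0.9904

R(A) = exp(−0.000320 × 400) = 0.879853
R(B) = exp(−0.000208 × 400) = 0.920167
Parallel (A and B): 1 − (1 − 0.879853)(1 − 0.920167) = 0.9904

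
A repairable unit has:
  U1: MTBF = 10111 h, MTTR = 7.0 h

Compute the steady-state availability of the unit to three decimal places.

A(U1) = MTBF/(MTBF+MTTR) = 10111/(10111+7.0) = 0.999

0.999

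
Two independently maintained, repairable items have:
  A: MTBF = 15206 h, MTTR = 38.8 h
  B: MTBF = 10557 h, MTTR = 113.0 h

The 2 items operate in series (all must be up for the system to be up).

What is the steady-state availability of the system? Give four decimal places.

A(A) = MTBF/(MTBF+MTTR) = 15206/(15206+38.8) = 0.997455
A(B) = MTBF/(MTBF+MTTR) = 10557/(10557+113.0) = 0.989410
Series availability: 0.997455 × 0.989410 = 0.9869

0.9869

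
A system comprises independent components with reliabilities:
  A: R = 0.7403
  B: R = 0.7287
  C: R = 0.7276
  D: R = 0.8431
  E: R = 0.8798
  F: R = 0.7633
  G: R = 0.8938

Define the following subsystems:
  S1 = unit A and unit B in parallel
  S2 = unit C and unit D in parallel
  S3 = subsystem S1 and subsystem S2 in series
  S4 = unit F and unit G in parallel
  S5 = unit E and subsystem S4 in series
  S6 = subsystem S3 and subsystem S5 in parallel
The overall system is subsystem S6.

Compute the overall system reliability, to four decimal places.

0.9843

Parallel (A and B): 1 − (1 − 0.740300)(1 − 0.728700) = 0.929543
Parallel (C and D): 1 − (1 − 0.727600)(1 − 0.843100) = 0.957260
Series ([0.929543] and [0.957260]): 0.929543 × 0.957260 = 0.889814
Parallel (F and G): 1 − (1 − 0.763300)(1 − 0.893800) = 0.974862
Series (E and [0.974862]): 0.879800 × 0.974862 = 0.857684
Parallel ([0.889814] and [0.857684]): 1 − (1 − 0.889814)(1 − 0.857684) = 0.9843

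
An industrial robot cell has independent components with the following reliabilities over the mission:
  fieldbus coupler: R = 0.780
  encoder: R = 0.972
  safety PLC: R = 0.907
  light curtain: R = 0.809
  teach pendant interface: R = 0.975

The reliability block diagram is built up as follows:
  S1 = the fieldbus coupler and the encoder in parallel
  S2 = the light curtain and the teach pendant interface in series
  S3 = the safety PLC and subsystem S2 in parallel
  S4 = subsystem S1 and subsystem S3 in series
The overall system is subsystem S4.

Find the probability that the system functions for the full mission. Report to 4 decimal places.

0.9743

Parallel (fieldbus coupler and encoder): 1 − (1 − 0.780000)(1 − 0.972000) = 0.993840
Series (light curtain and teach pendant interface): 0.809000 × 0.975000 = 0.788775
Parallel (safety PLC and [0.788775]): 1 − (1 − 0.907000)(1 − 0.788775) = 0.980356
Series ([0.993840] and [0.980356]): 0.993840 × 0.980356 = 0.9743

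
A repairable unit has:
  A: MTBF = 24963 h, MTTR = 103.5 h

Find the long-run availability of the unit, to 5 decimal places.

0.99587

A(A) = MTBF/(MTBF+MTTR) = 24963/(24963+103.5) = 0.99587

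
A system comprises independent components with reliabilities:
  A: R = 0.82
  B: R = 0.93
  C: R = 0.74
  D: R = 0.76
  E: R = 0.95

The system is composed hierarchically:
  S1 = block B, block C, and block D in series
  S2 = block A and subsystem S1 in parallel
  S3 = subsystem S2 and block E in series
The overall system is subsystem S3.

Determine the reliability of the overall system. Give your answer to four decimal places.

Series (B, C, and D): 0.930000 × 0.740000 × 0.760000 = 0.523032
Parallel (A and [0.523032]): 1 − (1 − 0.820000)(1 − 0.523032) = 0.914146
Series ([0.914146] and E): 0.914146 × 0.950000 = 0.8684

0.8684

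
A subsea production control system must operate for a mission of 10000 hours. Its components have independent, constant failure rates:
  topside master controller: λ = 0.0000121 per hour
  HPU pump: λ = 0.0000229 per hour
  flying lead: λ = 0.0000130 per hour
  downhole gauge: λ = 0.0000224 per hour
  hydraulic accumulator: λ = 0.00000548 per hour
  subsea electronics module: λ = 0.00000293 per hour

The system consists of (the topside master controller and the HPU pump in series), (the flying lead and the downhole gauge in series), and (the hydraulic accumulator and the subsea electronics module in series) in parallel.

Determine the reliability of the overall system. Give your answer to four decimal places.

0.9929

R(topside master controller) = exp(−0.0000121 × 10000) = 0.886034
R(HPU pump) = exp(−0.0000229 × 10000) = 0.795329
R(flying lead) = exp(−0.0000130 × 10000) = 0.878095
R(downhole gauge) = exp(−0.0000224 × 10000) = 0.799315
R(hydraulic accumulator) = exp(−0.00000548 × 10000) = 0.946674
R(subsea electronics module) = exp(−0.00000293 × 10000) = 0.971125
Series (topside master controller and HPU pump): 0.886034 × 0.795329 = 0.704689
Series (flying lead and downhole gauge): 0.878095 × 0.799315 = 0.701875
Series (hydraulic accumulator and subsea electronics module): 0.946674 × 0.971125 = 0.919339
Parallel ([0.704689], [0.701875], and [0.919339]): 1 − (1 − 0.704689)(1 − 0.701875)(1 − 0.919339) = 0.9929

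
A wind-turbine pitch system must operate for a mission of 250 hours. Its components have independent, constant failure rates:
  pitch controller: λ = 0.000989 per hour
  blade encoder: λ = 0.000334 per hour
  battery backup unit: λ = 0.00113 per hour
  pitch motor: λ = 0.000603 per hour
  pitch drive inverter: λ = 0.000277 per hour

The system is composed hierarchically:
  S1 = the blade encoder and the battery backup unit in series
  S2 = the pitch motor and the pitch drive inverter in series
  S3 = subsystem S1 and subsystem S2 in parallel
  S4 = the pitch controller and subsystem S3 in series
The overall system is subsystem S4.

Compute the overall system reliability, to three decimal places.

0.734

R(pitch controller) = exp(−0.000989 × 250) = 0.78095
R(blade encoder) = exp(−0.000334 × 250) = 0.91989
R(battery backup unit) = exp(−0.00113 × 250) = 0.75390
R(pitch motor) = exp(−0.000603 × 250) = 0.86006
R(pitch drive inverter) = exp(−0.000277 × 250) = 0.93309
Series (blade encoder and battery backup unit): 0.91989 × 0.75390 = 0.69351
Series (pitch motor and pitch drive inverter): 0.86006 × 0.93309 = 0.80251
Parallel ([0.69351] and [0.80251]): 1 − (1 − 0.69351)(1 − 0.80251) = 0.93947
Series (pitch controller and [0.93947]): 0.78095 × 0.93947 = 0.734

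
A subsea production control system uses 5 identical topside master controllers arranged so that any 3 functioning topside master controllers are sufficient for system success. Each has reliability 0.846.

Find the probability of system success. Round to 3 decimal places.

R = Σ_{i=3}^{5} C(5,i) p^i (1−p)^{5−i} with p = 0.846
C(5,3)·0.846^3·0.154^2 = 0.14360
C(5,4)·0.846^4·0.154^1 = 0.39443
C(5,5)·0.846^5·0.154^0 = 0.43336
Sum = 0.971

0.971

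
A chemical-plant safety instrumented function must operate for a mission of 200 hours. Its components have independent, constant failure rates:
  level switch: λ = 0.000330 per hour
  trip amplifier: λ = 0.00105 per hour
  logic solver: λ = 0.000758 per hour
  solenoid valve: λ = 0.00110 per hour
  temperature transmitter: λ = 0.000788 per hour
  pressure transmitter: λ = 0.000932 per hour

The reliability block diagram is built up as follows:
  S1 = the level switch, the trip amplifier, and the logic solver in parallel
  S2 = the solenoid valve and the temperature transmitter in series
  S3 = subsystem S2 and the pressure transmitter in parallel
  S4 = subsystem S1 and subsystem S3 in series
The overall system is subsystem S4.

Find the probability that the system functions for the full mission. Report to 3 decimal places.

R(level switch) = exp(−0.000330 × 200) = 0.93613
R(trip amplifier) = exp(−0.00105 × 200) = 0.81058
R(logic solver) = exp(−0.000758 × 200) = 0.85933
R(solenoid valve) = exp(−0.00110 × 200) = 0.80252
R(temperature transmitter) = exp(−0.000788 × 200) = 0.85419
R(pressure transmitter) = exp(−0.000932 × 200) = 0.82994
Parallel (level switch, trip amplifier, and logic solver): 1 − (1 − 0.93613)(1 − 0.81058)(1 − 0.85933) = 0.99830
Series (solenoid valve and temperature transmitter): 0.80252 × 0.85419 = 0.68550
Parallel ([0.68550] and pressure transmitter): 1 − (1 − 0.68550)(1 − 0.82994) = 0.94652
Series ([0.99830] and [0.94652]): 0.99830 × 0.94652 = 0.945

0.945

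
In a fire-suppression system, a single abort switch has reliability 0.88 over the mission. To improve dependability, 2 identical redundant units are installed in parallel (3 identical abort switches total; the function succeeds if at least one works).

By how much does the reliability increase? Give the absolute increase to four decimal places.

0.1183

R_before = 0.88
R_after = 1 − (1 − 0.88)^3 = 0.9983
ΔR = 0.9983 − 0.88 = 0.1183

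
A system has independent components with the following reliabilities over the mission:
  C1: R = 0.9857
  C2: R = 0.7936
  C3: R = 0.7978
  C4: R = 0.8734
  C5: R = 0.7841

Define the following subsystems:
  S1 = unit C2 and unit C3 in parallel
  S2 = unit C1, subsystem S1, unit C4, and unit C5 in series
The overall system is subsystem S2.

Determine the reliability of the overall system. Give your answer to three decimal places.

Parallel (C2 and C3): 1 − (1 − 0.79360)(1 − 0.79780) = 0.95827
Series (C1, [0.95827], C4, and C5): 0.98570 × 0.95827 × 0.87340 × 0.78410 = 0.647

0.647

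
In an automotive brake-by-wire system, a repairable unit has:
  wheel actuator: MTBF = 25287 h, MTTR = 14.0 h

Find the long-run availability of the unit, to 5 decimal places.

A(wheel actuator) = MTBF/(MTBF+MTTR) = 25287/(25287+14.0) = 0.99945

0.99945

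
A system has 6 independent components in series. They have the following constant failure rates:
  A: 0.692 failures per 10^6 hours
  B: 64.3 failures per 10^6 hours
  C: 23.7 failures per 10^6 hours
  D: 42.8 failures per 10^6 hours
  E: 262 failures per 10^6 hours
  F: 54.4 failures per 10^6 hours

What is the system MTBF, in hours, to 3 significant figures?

Series of exponential components: λ_sys = Σ λ_i
λ_sys = 0.000000692 + 0.0000643 + 0.0000237 + 0.0000428 + 0.000262 + 0.0000544 = 4.4789e-04 /h
MTBF = 1 / λ_sys = 2230 h

2230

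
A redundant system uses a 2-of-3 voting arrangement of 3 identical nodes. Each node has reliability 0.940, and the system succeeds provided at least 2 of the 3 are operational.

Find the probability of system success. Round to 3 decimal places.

R = Σ_{i=2}^{3} C(3,i) p^i (1−p)^{3−i} with p = 0.940
C(3,2)·0.940^2·0.060^1 = 0.15905
C(3,3)·0.940^3·0.060^0 = 0.83058
Sum = 0.990

0.990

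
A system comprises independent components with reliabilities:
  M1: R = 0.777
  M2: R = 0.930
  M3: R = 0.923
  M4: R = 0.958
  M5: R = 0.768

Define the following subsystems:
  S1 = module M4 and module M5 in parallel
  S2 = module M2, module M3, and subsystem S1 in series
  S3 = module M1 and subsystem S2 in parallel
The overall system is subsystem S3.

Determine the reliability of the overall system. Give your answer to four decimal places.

0.9666

Parallel (M4 and M5): 1 − (1 − 0.958000)(1 − 0.768000) = 0.990256
Series (M2, M3, and [0.990256]): 0.930000 × 0.923000 × 0.990256 = 0.850026
Parallel (M1 and [0.850026]): 1 − (1 − 0.777000)(1 − 0.850026) = 0.9666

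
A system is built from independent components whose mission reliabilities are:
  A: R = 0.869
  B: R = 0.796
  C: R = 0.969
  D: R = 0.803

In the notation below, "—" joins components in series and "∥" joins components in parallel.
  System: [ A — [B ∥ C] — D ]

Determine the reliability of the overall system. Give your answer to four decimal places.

0.6934

Parallel (B and C): 1 − (1 − 0.796000)(1 − 0.969000) = 0.993676
Series (A, [0.993676], and D): 0.869000 × 0.993676 × 0.803000 = 0.6934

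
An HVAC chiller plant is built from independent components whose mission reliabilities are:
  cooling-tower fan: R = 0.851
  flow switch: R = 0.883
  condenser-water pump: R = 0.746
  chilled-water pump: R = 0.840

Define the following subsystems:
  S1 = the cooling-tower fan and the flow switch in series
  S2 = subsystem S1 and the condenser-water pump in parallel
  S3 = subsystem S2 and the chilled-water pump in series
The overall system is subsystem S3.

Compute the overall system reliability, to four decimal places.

0.7870

Series (cooling-tower fan and flow switch): 0.851000 × 0.883000 = 0.751433
Parallel ([0.751433] and condenser-water pump): 1 − (1 − 0.751433)(1 − 0.746000) = 0.936864
Series ([0.936864] and chilled-water pump): 0.936864 × 0.840000 = 0.7870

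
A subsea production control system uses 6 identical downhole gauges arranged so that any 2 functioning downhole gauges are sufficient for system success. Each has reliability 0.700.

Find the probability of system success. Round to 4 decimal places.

0.9891

R = Σ_{i=2}^{6} C(6,i) p^i (1−p)^{6−i} with p = 0.700
C(6,2)·0.700^2·0.300^4 = 0.059535
C(6,3)·0.700^3·0.300^3 = 0.185220
C(6,4)·0.700^4·0.300^2 = 0.324135
C(6,5)·0.700^5·0.300^1 = 0.302526
C(6,6)·0.700^6·0.300^0 = 0.117649
Sum = 0.9891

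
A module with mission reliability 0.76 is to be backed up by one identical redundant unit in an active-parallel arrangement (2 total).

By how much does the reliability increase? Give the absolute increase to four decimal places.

R_before = 0.76
R_after = 1 − (1 − 0.76)^2 = 0.9424
ΔR = 0.9424 − 0.76 = 0.1824

0.1824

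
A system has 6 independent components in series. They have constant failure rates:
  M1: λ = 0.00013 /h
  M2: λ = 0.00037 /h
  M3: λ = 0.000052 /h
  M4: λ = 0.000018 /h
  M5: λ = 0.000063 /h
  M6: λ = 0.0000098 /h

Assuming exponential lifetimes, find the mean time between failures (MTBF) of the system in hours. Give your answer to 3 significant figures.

1560

Series of exponential components: λ_sys = Σ λ_i
λ_sys = 0.00013 + 0.00037 + 0.000052 + 0.000018 + 0.000063 + 0.0000098 = 6.4280e-04 /h
MTBF = 1 / λ_sys = 1560 h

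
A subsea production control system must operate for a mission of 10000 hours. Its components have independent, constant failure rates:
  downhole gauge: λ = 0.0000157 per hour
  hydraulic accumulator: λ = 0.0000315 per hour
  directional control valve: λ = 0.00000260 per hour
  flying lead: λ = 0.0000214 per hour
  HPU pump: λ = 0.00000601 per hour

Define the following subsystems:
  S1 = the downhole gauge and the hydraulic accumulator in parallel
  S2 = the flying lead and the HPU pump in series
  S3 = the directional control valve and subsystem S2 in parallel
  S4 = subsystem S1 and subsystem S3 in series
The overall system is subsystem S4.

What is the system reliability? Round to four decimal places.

0.9548

R(downhole gauge) = exp(−0.0000157 × 10000) = 0.854704
R(hydraulic accumulator) = exp(−0.0000315 × 10000) = 0.729789
R(directional control valve) = exp(−0.00000260 × 10000) = 0.974335
R(flying lead) = exp(−0.0000214 × 10000) = 0.807348
R(HPU pump) = exp(−0.00000601 × 10000) = 0.941670
Parallel (downhole gauge and hydraulic accumulator): 1 − (1 − 0.854704)(1 − 0.729789) = 0.960739
Series (flying lead and HPU pump): 0.807348 × 0.941670 = 0.760255
Parallel (directional control valve and [0.760255]): 1 − (1 − 0.974335)(1 − 0.760255) = 0.993847
Series ([0.960739] and [0.993847]): 0.960739 × 0.993847 = 0.9548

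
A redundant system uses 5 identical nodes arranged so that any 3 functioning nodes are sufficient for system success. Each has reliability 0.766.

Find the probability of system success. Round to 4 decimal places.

0.9126

R = Σ_{i=3}^{5} C(5,i) p^i (1−p)^{5−i} with p = 0.766
C(5,3)·0.766^3·0.234^2 = 0.246104
C(5,4)·0.766^4·0.234^1 = 0.402811
C(5,5)·0.766^5·0.234^0 = 0.263720
Sum = 0.9126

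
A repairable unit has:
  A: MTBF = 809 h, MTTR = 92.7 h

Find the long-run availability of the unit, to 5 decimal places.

0.89719

A(A) = MTBF/(MTBF+MTTR) = 809/(809+92.7) = 0.89719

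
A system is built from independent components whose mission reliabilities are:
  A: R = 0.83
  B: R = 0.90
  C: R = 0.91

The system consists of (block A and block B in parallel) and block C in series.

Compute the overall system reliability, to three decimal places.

0.895

Parallel (A and B): 1 − (1 − 0.83000)(1 − 0.90000) = 0.98300
Series ([0.98300] and C): 0.98300 × 0.91000 = 0.895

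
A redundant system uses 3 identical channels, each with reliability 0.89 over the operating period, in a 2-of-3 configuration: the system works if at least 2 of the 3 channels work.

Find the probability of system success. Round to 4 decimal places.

R = Σ_{i=2}^{3} C(3,i) p^i (1−p)^{3−i} with p = 0.89
C(3,2)·0.89^2·0.11^1 = 0.261393
C(3,3)·0.89^3·0.11^0 = 0.704969
Sum = 0.9664

0.9664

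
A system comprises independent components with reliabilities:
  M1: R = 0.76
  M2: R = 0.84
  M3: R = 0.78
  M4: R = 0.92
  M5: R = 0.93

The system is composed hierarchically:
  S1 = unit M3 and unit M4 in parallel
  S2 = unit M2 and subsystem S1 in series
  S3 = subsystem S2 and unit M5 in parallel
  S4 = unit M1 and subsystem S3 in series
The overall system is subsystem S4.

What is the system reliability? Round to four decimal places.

0.7507

Parallel (M3 and M4): 1 − (1 − 0.780000)(1 − 0.920000) = 0.982400
Series (M2 and [0.982400]): 0.840000 × 0.982400 = 0.825216
Parallel ([0.825216] and M5): 1 − (1 − 0.825216)(1 − 0.930000) = 0.987765
Series (M1 and [0.987765]): 0.760000 × 0.987765 = 0.7507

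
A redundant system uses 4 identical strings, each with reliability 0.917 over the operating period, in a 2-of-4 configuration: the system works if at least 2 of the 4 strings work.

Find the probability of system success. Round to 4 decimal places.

0.9979

R = Σ_{i=2}^{4} C(4,i) p^i (1−p)^{4−i} with p = 0.917
C(4,2)·0.917^2·0.083^2 = 0.034757
C(4,3)·0.917^3·0.083^1 = 0.256004
C(4,4)·0.917^4·0.083^0 = 0.707094
Sum = 0.9979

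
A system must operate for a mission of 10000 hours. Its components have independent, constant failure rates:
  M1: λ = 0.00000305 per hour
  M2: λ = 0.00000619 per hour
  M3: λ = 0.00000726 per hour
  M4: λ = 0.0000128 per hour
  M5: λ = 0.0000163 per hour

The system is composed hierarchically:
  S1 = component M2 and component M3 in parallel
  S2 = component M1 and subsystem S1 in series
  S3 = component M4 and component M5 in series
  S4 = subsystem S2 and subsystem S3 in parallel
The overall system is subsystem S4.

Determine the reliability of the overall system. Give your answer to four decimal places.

0.9914

R(M1) = exp(−0.00000305 × 10000) = 0.969960
R(M2) = exp(−0.00000619 × 10000) = 0.939977
R(M3) = exp(−0.00000726 × 10000) = 0.929973
R(M4) = exp(−0.0000128 × 10000) = 0.879853
R(M5) = exp(−0.0000163 × 10000) = 0.849591
Parallel (M2 and M3): 1 − (1 − 0.939977)(1 − 0.929973) = 0.995797
Series (M1 and [0.995797]): 0.969960 × 0.995797 = 0.965883
Series (M4 and M5): 0.879853 × 0.849591 = 0.747515
Parallel ([0.965883] and [0.747515]): 1 − (1 − 0.965883)(1 − 0.747515) = 0.9914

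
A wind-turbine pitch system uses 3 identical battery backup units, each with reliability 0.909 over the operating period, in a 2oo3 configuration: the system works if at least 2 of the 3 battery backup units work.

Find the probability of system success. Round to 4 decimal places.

R = Σ_{i=2}^{3} C(3,i) p^i (1−p)^{3−i} with p = 0.909
C(3,2)·0.909^2·0.091^1 = 0.225575
C(3,3)·0.909^3·0.091^0 = 0.751089
Sum = 0.9767

0.9767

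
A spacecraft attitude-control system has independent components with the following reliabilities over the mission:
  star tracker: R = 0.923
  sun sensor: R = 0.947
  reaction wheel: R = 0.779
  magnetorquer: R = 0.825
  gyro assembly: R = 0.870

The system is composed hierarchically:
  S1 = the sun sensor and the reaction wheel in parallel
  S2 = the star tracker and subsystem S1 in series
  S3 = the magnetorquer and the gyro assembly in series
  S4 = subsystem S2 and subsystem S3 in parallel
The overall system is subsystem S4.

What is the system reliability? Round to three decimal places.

0.975

Parallel (sun sensor and reaction wheel): 1 − (1 − 0.94700)(1 − 0.77900) = 0.98829
Series (star tracker and [0.98829]): 0.92300 × 0.98829 = 0.91219
Series (magnetorquer and gyro assembly): 0.82500 × 0.87000 = 0.71775
Parallel ([0.91219] and [0.71775]): 1 − (1 − 0.91219)(1 − 0.71775) = 0.975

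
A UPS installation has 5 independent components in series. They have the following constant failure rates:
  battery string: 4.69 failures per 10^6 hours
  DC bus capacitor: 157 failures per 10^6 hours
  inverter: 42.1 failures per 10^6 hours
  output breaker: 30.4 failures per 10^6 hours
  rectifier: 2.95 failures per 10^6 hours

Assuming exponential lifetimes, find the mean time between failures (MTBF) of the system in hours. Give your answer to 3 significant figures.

4220

Series of exponential components: λ_sys = Σ λ_i
λ_sys = 0.00000469 + 0.000157 + 0.0000421 + 0.0000304 + 0.00000295 = 2.3714e-04 /h
MTBF = 1 / λ_sys = 4220 h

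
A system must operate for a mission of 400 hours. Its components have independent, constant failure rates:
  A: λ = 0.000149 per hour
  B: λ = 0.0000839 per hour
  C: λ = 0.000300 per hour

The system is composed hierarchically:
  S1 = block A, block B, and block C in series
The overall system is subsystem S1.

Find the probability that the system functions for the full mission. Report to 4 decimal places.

R(A) = exp(−0.000149 × 400) = 0.942141
R(B) = exp(−0.0000839 × 400) = 0.966997
R(C) = exp(−0.000300 × 400) = 0.886920
Series (A, B, and C): 0.942141 × 0.966997 × 0.886920 = 0.8080

0.8080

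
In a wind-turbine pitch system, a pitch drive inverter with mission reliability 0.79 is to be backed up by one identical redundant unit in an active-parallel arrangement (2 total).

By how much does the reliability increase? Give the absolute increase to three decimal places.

0.166

R_before = 0.79
R_after = 1 − (1 − 0.79)^2 = 0.956
ΔR = 0.956 − 0.79 = 0.166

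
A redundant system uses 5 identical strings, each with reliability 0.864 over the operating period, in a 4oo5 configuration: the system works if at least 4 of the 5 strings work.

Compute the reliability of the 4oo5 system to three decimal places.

0.860

R = Σ_{i=4}^{5} C(5,i) p^i (1−p)^{5−i} with p = 0.864
C(5,4)·0.864^4·0.136^1 = 0.37893
C(5,5)·0.864^5·0.136^0 = 0.48147
Sum = 0.860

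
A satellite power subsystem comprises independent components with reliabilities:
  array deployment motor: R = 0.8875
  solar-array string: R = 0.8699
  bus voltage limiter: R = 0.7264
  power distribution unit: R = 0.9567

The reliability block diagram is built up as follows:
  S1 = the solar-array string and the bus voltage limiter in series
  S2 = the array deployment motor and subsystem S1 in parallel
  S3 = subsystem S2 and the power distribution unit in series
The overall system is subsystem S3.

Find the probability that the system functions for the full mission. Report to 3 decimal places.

Series (solar-array string and bus voltage limiter): 0.86990 × 0.72640 = 0.63190
Parallel (array deployment motor and [0.63190]): 1 − (1 − 0.88750)(1 − 0.63190) = 0.95859
Series ([0.95859] and power distribution unit): 0.95859 × 0.95670 = 0.917

0.917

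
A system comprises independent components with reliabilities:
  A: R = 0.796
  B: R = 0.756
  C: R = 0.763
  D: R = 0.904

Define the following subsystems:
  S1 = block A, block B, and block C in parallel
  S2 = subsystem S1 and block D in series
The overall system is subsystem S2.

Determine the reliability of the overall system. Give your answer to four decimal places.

Parallel (A, B, and C): 1 − (1 − 0.796000)(1 − 0.756000)(1 − 0.763000) = 0.988203
Series ([0.988203] and D): 0.988203 × 0.904000 = 0.8933

0.8933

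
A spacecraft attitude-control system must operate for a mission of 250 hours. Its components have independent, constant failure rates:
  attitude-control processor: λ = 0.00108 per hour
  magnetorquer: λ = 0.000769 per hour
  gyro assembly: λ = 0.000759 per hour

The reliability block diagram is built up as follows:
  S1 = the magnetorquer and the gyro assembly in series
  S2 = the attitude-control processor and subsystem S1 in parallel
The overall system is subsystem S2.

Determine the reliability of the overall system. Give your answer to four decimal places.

0.9249

R(attitude-control processor) = exp(−0.00108 × 250) = 0.763379
R(magnetorquer) = exp(−0.000769 × 250) = 0.825101
R(gyro assembly) = exp(−0.000759 × 250) = 0.827166
Series (magnetorquer and gyro assembly): 0.825101 × 0.827166 = 0.682495
Parallel (attitude-control processor and [0.682495]): 1 − (1 − 0.763379)(1 − 0.682495) = 0.9249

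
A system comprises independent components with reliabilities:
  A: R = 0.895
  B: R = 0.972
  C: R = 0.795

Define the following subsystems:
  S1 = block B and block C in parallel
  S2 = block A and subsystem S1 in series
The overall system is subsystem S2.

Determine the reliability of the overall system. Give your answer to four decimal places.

0.8899

Parallel (B and C): 1 − (1 − 0.972000)(1 − 0.795000) = 0.994260
Series (A and [0.994260]): 0.895000 × 0.994260 = 0.8899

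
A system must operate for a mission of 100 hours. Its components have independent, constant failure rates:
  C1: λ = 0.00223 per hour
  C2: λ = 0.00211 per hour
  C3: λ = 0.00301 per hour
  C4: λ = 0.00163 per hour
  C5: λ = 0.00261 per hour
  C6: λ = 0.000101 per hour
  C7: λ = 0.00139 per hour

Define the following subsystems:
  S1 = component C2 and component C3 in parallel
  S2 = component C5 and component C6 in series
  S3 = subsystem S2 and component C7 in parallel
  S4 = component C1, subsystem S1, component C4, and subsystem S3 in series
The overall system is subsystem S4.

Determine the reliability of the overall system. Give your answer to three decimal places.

0.626

R(C1) = exp(−0.00223 × 100) = 0.80011
R(C2) = exp(−0.00211 × 100) = 0.80977
R(C3) = exp(−0.00301 × 100) = 0.74008
R(C4) = exp(−0.00163 × 100) = 0.84959
R(C5) = exp(−0.00261 × 100) = 0.77028
R(C6) = exp(−0.000101 × 100) = 0.98995
R(C7) = exp(−0.00139 × 100) = 0.87023
Parallel (C2 and C3): 1 − (1 − 0.80977)(1 − 0.74008) = 0.95056
Series (C5 and C6): 0.77028 × 0.98995 = 0.76254
Parallel ([0.76254] and C7): 1 − (1 − 0.76254)(1 − 0.87023) = 0.96918
Series (C1, [0.95056], C4, and [0.96918]): 0.80011 × 0.95056 × 0.84959 × 0.96918 = 0.626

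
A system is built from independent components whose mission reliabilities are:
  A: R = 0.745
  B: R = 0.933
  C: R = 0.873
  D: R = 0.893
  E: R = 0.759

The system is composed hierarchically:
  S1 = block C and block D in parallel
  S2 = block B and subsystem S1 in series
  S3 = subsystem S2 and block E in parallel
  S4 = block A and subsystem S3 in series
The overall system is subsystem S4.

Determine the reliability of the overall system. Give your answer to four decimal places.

0.7307

Parallel (C and D): 1 − (1 − 0.873000)(1 − 0.893000) = 0.986411
Series (B and [0.986411]): 0.933000 × 0.986411 = 0.920321
Parallel ([0.920321] and E): 1 − (1 − 0.920321)(1 − 0.759000) = 0.980797
Series (A and [0.980797]): 0.745000 × 0.980797 = 0.7307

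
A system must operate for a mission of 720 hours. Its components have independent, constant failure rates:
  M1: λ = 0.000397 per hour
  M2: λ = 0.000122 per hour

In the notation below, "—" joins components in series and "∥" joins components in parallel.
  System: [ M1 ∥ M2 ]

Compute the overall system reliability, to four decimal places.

R(M1) = exp(−0.000397 × 720) = 0.751383
R(M2) = exp(−0.000122 × 720) = 0.915907
Parallel (M1 and M2): 1 − (1 − 0.751383)(1 − 0.915907) = 0.9791

0.9791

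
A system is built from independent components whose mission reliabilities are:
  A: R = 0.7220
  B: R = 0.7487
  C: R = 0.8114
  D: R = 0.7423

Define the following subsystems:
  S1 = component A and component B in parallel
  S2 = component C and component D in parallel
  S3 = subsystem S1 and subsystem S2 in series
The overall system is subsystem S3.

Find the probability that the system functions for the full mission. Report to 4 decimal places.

0.8849

Parallel (A and B): 1 − (1 − 0.722000)(1 − 0.748700) = 0.930139
Parallel (C and D): 1 − (1 − 0.811400)(1 − 0.742300) = 0.951398
Series ([0.930139] and [0.951398]): 0.930139 × 0.951398 = 0.8849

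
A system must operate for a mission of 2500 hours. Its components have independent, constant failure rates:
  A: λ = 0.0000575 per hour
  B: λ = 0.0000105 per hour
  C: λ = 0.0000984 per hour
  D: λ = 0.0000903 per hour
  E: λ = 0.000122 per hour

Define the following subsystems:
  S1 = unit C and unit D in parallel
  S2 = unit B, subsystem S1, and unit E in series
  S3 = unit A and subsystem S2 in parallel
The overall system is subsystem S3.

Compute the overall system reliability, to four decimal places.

R(A) = exp(−0.0000575 × 2500) = 0.866104
R(B) = exp(−0.0000105 × 2500) = 0.974092
R(C) = exp(−0.0000984 × 2500) = 0.781922
R(D) = exp(−0.0000903 × 2500) = 0.797918
R(E) = exp(−0.000122 × 2500) = 0.737123
Parallel (C and D): 1 − (1 − 0.781922)(1 − 0.797918) = 0.955930
Series (B, [0.955930], and E): 0.974092 × 0.955930 × 0.737123 = 0.686382
Parallel (A and [0.686382]): 1 − (1 − 0.866104)(1 − 0.686382) = 0.9580

0.9580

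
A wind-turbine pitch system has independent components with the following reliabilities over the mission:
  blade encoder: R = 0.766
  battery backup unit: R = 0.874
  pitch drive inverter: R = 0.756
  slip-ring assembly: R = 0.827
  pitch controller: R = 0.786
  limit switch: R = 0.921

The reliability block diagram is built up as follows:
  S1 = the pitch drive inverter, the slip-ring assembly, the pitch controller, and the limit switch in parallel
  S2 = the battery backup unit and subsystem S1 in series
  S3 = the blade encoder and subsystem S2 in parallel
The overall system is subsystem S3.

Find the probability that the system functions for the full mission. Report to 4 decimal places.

Parallel (pitch drive inverter, slip-ring assembly, pitch controller, and limit switch): 1 − (1 − 0.756000)(1 − 0.827000)(1 − 0.786000)(1 − 0.921000) = 0.999286
Series (battery backup unit and [0.999286]): 0.874000 × 0.999286 = 0.873376
Parallel (blade encoder and [0.873376]): 1 − (1 − 0.766000)(1 − 0.873376) = 0.9704

0.9704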